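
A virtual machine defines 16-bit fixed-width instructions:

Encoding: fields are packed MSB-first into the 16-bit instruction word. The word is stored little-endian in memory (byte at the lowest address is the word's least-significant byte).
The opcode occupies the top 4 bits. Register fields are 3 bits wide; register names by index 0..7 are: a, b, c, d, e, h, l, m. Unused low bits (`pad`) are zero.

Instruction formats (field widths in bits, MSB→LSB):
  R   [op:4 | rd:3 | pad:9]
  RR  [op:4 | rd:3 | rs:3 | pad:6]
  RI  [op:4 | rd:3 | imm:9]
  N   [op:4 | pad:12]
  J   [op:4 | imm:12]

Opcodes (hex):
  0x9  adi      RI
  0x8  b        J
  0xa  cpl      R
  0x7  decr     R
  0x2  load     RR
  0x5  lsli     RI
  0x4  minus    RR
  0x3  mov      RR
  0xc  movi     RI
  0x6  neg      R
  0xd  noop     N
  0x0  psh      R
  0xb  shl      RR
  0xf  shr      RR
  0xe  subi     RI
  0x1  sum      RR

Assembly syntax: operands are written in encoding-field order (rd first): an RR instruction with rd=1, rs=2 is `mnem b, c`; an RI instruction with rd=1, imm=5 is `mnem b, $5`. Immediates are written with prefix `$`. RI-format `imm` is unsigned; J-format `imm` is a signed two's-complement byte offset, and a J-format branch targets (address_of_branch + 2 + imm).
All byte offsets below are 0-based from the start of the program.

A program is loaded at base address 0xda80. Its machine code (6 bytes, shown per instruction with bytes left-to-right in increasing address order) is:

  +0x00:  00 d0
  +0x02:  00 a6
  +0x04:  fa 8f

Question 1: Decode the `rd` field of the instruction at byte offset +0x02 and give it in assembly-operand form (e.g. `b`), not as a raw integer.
+0x02: 00 a6 ⇒ word 0xa600 (little)
  top 4b → 0xa → cpl [R]
  rd@[11:9]=0x3 ⇒ d

d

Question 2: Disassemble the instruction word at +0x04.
+0x04: fa 8f ⇒ word 0x8ffa (little)
  opcode bits[15:12]=0x8: b/J
  imm: (w>>0)&0xfff=0xffa (s12→-6) → $-6

b $-6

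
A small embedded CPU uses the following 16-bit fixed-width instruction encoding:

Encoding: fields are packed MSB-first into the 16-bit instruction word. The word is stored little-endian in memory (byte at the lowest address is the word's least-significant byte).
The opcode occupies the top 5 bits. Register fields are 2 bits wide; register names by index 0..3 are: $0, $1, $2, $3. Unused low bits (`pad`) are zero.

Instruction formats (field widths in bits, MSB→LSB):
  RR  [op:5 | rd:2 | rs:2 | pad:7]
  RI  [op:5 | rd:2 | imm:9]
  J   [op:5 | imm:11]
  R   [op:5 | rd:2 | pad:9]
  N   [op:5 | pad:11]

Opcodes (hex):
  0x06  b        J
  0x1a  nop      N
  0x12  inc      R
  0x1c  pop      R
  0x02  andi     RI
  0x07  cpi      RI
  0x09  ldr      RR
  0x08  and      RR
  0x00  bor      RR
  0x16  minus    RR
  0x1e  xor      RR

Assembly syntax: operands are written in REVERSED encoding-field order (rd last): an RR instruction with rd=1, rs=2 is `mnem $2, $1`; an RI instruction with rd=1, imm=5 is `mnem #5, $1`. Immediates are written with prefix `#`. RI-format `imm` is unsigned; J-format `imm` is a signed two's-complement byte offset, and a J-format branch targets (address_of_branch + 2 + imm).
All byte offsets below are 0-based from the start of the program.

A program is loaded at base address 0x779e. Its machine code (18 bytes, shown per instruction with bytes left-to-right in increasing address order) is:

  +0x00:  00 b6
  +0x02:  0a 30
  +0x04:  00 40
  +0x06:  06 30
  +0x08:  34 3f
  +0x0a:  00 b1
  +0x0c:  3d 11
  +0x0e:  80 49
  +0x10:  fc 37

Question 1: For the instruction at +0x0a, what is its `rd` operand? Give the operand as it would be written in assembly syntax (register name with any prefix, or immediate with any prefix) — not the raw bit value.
$0

off 0x0a: read 00 b1 as little → 0xb100
  opcode bits[15:11]=0x16: minus/RR
  [10:9] rd=0 = $0
  [8:7] rs=2 = $2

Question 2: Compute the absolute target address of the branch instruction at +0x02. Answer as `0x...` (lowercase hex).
0x77ac

[02] 0a 30 → 0x300a
  top 5b → 0x6 → b [J]
  imm: (w>>0)&0x7ff=0xa → #10
  target = base 0x779e + off 0x02 + 2 + imm 10 = 0x77ac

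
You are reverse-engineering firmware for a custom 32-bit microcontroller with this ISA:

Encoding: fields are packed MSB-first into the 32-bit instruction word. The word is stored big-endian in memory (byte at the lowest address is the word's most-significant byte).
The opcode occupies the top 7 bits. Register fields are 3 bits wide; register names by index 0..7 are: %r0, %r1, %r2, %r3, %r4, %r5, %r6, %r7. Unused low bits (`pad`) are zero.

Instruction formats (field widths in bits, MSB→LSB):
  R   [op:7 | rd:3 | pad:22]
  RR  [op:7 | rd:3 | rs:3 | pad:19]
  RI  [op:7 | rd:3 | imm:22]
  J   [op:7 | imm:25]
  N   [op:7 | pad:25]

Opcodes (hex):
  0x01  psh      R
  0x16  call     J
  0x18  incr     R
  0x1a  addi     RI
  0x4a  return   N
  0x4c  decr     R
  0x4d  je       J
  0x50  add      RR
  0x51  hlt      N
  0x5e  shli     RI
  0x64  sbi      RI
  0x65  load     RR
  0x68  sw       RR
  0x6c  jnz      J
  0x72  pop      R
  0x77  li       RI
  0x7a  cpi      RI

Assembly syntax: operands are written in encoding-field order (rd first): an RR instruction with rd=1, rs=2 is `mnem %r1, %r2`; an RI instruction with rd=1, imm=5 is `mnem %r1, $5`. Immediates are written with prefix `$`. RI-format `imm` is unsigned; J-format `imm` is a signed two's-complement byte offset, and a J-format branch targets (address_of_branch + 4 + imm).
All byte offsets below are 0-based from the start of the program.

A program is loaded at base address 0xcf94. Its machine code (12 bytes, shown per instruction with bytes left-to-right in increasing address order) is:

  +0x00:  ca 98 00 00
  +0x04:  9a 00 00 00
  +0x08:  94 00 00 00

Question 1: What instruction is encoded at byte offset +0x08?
return

[08] 94 00 00 00 → 0x94000000
  opcode bits[31:25]=0x4a: return/N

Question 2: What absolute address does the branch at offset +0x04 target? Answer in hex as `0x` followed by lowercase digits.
0xcf9c

@+04  big-endian(9a 00 00 00) = 0x9a000000
  opcode bits[31:25]=0x4d: je/J
  [24:0] imm=0 = $0
  target = base 0xcf94 + off 0x04 + 4 + imm 0 = 0xcf9c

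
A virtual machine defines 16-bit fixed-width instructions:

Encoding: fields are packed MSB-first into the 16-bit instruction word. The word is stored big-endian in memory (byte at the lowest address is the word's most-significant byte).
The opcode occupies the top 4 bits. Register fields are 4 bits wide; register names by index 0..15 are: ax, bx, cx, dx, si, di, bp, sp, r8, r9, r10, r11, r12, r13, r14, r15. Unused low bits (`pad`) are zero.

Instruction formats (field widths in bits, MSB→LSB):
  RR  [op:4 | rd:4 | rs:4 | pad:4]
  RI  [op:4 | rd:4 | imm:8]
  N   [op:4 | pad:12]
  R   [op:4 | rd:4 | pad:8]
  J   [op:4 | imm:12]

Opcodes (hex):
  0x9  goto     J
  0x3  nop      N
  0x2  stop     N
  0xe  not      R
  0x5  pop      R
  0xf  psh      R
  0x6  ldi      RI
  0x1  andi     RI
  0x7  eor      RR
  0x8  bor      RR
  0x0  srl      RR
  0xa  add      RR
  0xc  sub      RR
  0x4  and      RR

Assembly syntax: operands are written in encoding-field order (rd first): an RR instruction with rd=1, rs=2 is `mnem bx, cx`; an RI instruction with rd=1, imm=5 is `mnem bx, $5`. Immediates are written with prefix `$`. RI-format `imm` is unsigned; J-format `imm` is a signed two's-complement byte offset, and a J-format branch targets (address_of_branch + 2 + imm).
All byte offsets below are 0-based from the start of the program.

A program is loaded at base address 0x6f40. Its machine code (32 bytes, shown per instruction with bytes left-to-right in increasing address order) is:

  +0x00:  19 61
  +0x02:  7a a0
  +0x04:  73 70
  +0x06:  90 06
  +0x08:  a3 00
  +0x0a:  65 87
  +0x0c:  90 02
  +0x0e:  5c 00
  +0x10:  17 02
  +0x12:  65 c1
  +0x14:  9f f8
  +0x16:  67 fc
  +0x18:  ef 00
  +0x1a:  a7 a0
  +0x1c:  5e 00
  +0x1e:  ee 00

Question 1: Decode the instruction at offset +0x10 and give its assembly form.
andi sp, $2

@+10  big-endian(17 02) = 0x1702
  op=0x1702>>12=0x1 ⇒ andi (RI)
  rd@[11:8]=0x7 ⇒ sp
  imm@[7:0]=0x2 ⇒ $2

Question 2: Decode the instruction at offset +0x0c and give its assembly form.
+0x0c: 90 02 ⇒ word 0x9002 (big)
  op=0x9002>>12=0x9 ⇒ goto (J)
  [11:0] imm=2 = $2

goto $2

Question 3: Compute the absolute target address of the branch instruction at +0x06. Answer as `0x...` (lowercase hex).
0x6f4e

[06] 90 06 → 0x9006
  opcode bits[15:12]=0x9: goto/J
  imm: (w>>0)&0xfff=0x6 → $6
  target = base 0x6f40 + off 0x06 + 2 + imm 6 = 0x6f4e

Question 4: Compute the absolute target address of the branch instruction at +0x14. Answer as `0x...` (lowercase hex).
0x6f4e

+0x14: 9f f8 ⇒ word 0x9ff8 (big)
  op=0x9ff8>>12=0x9 ⇒ goto (J)
  imm@[11:0]=0xff8 (s12→-8) ⇒ $-8
  target = base 0x6f40 + off 0x14 + 2 + imm -8 = 0x6f4e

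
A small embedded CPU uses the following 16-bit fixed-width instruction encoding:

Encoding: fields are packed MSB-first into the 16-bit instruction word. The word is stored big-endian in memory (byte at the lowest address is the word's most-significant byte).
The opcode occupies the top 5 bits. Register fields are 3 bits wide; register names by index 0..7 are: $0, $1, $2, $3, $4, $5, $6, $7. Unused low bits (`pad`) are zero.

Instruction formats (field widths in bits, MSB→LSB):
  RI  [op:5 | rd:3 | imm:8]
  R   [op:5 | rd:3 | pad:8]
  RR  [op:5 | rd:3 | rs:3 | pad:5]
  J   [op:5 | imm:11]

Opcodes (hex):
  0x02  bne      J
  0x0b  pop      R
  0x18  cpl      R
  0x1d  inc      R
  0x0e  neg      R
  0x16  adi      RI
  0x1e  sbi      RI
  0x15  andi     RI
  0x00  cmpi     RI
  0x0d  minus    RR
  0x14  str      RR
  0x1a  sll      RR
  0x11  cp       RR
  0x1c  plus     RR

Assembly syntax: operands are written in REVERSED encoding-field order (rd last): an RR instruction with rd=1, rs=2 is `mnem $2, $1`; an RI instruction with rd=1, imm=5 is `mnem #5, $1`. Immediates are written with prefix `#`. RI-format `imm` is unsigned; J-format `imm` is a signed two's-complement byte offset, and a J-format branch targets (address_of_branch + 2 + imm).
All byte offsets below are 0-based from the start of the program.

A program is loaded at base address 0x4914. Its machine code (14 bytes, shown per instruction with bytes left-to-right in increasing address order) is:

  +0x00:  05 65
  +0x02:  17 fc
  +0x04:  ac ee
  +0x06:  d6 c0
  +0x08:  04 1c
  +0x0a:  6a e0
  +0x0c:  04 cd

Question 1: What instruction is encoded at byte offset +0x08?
cmpi #28, $4

+0x08: 04 1c ⇒ word 0x041c (big)
  op=0x041c>>11=0x0 ⇒ cmpi (RI)
  [10:8] rd=4 = $4
  [7:0] imm=28 = #28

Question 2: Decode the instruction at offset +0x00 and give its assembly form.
off 0x00: read 05 65 as big → 0x0565
  op=0x0565>>11=0x0 ⇒ cmpi (RI)
  rd@[10:8]=0x5 ⇒ $5
  imm@[7:0]=0x65 ⇒ #101

cmpi #101, $5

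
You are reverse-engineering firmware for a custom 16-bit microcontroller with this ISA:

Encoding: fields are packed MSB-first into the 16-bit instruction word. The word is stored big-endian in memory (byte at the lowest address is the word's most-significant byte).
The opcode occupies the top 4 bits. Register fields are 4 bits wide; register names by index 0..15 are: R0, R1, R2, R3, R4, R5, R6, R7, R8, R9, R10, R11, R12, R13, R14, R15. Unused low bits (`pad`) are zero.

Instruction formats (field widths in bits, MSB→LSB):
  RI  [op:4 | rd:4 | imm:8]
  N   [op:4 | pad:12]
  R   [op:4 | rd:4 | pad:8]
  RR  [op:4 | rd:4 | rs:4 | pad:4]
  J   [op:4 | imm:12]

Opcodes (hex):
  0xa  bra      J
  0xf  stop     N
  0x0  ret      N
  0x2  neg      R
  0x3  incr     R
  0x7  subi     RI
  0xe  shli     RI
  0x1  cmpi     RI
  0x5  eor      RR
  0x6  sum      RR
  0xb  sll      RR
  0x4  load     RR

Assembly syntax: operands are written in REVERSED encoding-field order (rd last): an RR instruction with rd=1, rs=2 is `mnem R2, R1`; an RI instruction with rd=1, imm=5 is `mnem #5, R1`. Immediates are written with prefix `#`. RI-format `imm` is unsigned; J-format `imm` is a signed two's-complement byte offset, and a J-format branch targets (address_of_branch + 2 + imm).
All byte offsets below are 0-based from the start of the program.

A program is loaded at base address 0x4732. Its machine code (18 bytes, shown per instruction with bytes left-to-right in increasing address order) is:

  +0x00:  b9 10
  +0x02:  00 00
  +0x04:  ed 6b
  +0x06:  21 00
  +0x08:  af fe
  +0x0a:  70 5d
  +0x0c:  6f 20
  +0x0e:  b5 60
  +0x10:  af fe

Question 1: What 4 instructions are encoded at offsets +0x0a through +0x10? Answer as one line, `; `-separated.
subi #93, R0; sum R2, R15; sll R6, R5; bra #-2

off 0x0a: read 70 5d as big → 0x705d
  opcode bits[15:12]=0x7: subi/RI
  rd: (w>>8)&0xf=0x0 → R0
  imm: (w>>0)&0xff=0x5d → #93
off 0x0c: read 6f 20 as big → 0x6f20
  opcode bits[15:12]=0x6: sum/RR
  rd: (w>>8)&0xf=0xf → R15
  rs: (w>>4)&0xf=0x2 → R2
off 0x0e: read b5 60 as big → 0xb560
  opcode bits[15:12]=0xb: sll/RR
  rd: (w>>8)&0xf=0x5 → R5
  rs: (w>>4)&0xf=0x6 → R6
off 0x10: read af fe as big → 0xaffe
  opcode bits[15:12]=0xa: bra/J
  imm: (w>>0)&0xfff=0xffe (s12→-2) → #-2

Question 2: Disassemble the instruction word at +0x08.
bra #-2

[08] af fe → 0xaffe
  opcode bits[15:12]=0xa: bra/J
  imm@[11:0]=0xffe (s12→-2) ⇒ #-2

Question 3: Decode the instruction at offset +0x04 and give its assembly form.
off 0x04: read ed 6b as big → 0xed6b
  op=0xed6b>>12=0xe ⇒ shli (RI)
  [11:8] rd=13 = R13
  [7:0] imm=107 = #107

shli #107, R13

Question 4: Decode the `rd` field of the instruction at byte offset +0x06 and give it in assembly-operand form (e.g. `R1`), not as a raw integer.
R1

@+06  big-endian(21 00) = 0x2100
  op=0x2100>>12=0x2 ⇒ neg (R)
  [11:8] rd=1 = R1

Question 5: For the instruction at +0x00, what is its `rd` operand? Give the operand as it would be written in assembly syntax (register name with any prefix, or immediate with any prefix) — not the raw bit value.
R9

@+00  big-endian(b9 10) = 0xb910
  top 4b → 0xb → sll [RR]
  rd@[11:8]=0x9 ⇒ R9
  rs@[7:4]=0x1 ⇒ R1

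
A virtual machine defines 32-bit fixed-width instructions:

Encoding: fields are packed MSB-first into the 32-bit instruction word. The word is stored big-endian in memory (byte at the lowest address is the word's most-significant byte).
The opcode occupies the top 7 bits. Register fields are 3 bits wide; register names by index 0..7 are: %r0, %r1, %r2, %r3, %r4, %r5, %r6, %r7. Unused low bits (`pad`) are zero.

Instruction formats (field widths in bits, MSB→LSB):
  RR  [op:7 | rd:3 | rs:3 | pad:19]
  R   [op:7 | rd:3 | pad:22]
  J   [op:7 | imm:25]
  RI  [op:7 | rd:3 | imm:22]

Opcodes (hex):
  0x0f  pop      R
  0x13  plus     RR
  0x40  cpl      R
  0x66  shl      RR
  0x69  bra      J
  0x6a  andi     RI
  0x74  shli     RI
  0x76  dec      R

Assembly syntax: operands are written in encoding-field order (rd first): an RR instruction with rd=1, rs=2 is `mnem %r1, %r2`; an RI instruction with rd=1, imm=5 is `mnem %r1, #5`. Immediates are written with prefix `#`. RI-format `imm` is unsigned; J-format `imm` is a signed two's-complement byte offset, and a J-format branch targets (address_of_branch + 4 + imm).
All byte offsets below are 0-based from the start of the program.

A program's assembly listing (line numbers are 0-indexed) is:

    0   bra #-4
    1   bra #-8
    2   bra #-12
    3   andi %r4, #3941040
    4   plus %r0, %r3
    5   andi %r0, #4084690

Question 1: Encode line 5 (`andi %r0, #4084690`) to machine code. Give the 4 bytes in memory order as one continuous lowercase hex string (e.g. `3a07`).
d43e53d2

5. andi fields op=0x6a:7|rd=0:3|imm=4084690:22 → word d43e53d2h → d4 3e 53 d2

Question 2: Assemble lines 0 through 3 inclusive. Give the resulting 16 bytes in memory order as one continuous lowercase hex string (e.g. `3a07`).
0. bra fields op=0x69:7|imm=-4:25 → word d3fffffch → d3 ff ff fc
1. bra fields op=0x69:7|imm=-8:25 → word d3fffff8h → d3 ff ff f8
2. bra fields op=0x69:7|imm=-12:25 → word d3fffff4h → d3 ff ff f4
3. andi fields op=0x6a:7|rd=4:3|imm=3941040:22 → word d53c22b0h → d5 3c 22 b0

d3fffffcd3fffff8d3fffff4d53c22b0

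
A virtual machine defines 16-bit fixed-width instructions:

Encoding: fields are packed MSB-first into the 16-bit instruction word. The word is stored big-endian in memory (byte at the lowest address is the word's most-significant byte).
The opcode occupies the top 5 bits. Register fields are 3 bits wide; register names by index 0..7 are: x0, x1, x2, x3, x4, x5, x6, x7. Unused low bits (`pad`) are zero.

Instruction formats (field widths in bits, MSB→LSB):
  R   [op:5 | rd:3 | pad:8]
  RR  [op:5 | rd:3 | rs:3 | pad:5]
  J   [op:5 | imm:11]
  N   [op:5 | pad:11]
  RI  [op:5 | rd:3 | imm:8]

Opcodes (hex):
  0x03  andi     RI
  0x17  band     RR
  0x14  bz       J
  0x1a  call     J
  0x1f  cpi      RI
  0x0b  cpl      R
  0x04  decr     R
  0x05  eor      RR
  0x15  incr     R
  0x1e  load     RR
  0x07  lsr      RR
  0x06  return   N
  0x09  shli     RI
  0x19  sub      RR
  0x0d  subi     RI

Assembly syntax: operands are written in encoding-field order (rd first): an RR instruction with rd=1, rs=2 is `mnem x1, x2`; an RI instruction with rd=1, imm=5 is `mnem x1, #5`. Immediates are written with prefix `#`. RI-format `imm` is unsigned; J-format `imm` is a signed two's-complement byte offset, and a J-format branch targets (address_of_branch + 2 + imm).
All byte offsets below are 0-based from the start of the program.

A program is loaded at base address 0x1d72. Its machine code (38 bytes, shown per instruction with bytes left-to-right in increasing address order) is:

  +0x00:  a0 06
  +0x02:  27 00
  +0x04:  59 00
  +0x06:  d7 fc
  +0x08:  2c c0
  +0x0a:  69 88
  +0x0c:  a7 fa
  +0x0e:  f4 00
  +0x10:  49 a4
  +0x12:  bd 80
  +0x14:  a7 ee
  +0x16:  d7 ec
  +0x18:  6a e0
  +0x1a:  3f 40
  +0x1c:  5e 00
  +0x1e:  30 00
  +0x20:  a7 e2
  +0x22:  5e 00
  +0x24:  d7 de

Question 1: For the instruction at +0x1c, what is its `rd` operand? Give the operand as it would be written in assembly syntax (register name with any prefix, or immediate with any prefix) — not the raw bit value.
x6

@+1c  big-endian(5e 00) = 0x5e00
  opcode bits[15:11]=0xb: cpl/R
  rd@[10:8]=0x6 ⇒ x6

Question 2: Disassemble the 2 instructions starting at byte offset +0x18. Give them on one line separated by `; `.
+0x18: 6a e0 ⇒ word 0x6ae0 (big)
  top 5b → 0xd → subi [RI]
  rd: (w>>8)&0x7=0x2 → x2
  imm: (w>>0)&0xff=0xe0 → #224
+0x1a: 3f 40 ⇒ word 0x3f40 (big)
  top 5b → 0x7 → lsr [RR]
  rd: (w>>8)&0x7=0x7 → x7
  rs: (w>>5)&0x7=0x2 → x2

subi x2, #224; lsr x7, x2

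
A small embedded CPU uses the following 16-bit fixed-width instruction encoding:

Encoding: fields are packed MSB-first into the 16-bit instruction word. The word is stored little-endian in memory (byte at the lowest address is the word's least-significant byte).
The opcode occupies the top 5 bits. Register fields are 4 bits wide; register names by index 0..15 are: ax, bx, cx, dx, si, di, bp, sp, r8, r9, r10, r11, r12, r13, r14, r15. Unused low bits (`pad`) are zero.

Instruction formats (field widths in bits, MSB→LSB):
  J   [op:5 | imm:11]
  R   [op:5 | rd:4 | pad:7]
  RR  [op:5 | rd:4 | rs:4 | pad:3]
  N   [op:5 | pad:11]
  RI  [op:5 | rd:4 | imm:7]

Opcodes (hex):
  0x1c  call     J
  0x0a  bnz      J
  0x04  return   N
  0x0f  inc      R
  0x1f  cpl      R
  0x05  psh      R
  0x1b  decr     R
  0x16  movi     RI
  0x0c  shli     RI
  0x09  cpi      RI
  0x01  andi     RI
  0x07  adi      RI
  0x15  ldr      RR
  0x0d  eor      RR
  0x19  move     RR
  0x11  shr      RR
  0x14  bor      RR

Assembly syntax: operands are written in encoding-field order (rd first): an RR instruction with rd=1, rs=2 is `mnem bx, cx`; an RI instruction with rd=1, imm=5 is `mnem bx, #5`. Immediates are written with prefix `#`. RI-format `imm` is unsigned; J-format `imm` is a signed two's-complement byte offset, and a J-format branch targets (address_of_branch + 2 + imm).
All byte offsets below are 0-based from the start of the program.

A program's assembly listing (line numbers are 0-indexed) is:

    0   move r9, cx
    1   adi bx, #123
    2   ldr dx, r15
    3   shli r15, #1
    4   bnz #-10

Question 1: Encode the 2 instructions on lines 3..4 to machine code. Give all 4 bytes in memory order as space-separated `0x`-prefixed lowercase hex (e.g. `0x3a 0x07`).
0x81 0x67 0xf6 0x57

line 3 (shli): pack op=0xc:5|rd=15:4|imm=1:7 = 0x6781; little→ 81 67
line 4 (bnz): pack op=0xa:5|imm=-10:11 = 0x57f6; little→ f6 57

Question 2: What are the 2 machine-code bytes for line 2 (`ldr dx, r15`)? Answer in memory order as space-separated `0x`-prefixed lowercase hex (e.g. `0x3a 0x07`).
2. ldr fields op=0x15:5|rd=3:4|rs=15:4|pad=0:3 → word a9f8h → f8 a9

0xf8 0xa9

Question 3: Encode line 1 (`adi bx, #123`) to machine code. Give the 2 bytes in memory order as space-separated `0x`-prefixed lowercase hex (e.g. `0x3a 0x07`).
0xfb 0x38

L1: adi op=0x7:5|rd=1:4|imm=123:7 ⇒ 0x38fb ⇒ little fb 38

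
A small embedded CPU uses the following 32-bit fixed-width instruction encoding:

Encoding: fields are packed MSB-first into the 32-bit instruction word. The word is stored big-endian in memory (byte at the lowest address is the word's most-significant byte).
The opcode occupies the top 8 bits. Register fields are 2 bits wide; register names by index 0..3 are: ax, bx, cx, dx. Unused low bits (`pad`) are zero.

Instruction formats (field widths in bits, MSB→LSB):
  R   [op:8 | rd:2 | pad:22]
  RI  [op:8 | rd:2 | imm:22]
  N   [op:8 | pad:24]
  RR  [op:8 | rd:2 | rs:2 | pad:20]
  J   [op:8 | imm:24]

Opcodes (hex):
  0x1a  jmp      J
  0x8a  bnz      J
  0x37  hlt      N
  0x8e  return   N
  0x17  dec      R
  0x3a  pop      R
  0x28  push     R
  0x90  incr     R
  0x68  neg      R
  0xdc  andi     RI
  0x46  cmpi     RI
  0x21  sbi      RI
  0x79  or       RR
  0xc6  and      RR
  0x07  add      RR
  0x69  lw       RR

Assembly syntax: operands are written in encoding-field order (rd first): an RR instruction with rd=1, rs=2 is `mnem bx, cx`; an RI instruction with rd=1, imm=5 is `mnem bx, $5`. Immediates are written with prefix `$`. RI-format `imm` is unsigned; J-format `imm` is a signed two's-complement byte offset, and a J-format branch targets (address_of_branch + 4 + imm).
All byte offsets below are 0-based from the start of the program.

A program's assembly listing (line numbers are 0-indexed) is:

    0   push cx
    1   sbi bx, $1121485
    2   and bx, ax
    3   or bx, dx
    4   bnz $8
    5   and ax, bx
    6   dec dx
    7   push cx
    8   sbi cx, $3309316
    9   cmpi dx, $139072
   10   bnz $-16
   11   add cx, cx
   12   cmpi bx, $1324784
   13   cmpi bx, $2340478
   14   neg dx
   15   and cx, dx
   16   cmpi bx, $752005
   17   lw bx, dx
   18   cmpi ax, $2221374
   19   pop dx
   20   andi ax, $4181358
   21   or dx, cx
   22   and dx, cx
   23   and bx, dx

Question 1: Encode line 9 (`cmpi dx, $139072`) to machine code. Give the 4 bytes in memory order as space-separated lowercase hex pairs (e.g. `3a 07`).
9. cmpi fields op=0x46:8|rd=3:2|imm=139072:22 → word 46c21f40h → 46 c2 1f 40

46 c2 1f 40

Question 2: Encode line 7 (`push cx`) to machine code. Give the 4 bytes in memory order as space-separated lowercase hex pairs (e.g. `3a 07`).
7. push fields op=0x28:8|rd=2:2|pad=0:22 → word 28800000h → 28 80 00 00

28 80 00 00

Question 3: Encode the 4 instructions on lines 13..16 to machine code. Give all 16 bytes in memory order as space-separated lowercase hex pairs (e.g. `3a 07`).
46 63 b6 7e 68 c0 00 00 c6 b0 00 00 46 4b 79 85

13. cmpi fields op=0x46:8|rd=1:2|imm=2340478:22 → word 4663b67eh → 46 63 b6 7e
14. neg fields op=0x68:8|rd=3:2|pad=0:22 → word 68c00000h → 68 c0 00 00
15. and fields op=0xc6:8|rd=2:2|rs=3:2|pad=0:20 → word c6b00000h → c6 b0 00 00
16. cmpi fields op=0x46:8|rd=1:2|imm=752005:22 → word 464b7985h → 46 4b 79 85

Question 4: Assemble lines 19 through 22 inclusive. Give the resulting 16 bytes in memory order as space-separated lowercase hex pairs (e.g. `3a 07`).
19. pop fields op=0x3a:8|rd=3:2|pad=0:22 → word 3ac00000h → 3a c0 00 00
20. andi fields op=0xdc:8|rd=0:2|imm=4181358:22 → word dc3fcd6eh → dc 3f cd 6e
21. or fields op=0x79:8|rd=3:2|rs=2:2|pad=0:20 → word 79e00000h → 79 e0 00 00
22. and fields op=0xc6:8|rd=3:2|rs=2:2|pad=0:20 → word c6e00000h → c6 e0 00 00

3a c0 00 00 dc 3f cd 6e 79 e0 00 00 c6 e0 00 00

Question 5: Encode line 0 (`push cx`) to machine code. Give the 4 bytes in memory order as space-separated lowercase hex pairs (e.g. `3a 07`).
28 80 00 00

0. push fields op=0x28:8|rd=2:2|pad=0:22 → word 28800000h → 28 80 00 00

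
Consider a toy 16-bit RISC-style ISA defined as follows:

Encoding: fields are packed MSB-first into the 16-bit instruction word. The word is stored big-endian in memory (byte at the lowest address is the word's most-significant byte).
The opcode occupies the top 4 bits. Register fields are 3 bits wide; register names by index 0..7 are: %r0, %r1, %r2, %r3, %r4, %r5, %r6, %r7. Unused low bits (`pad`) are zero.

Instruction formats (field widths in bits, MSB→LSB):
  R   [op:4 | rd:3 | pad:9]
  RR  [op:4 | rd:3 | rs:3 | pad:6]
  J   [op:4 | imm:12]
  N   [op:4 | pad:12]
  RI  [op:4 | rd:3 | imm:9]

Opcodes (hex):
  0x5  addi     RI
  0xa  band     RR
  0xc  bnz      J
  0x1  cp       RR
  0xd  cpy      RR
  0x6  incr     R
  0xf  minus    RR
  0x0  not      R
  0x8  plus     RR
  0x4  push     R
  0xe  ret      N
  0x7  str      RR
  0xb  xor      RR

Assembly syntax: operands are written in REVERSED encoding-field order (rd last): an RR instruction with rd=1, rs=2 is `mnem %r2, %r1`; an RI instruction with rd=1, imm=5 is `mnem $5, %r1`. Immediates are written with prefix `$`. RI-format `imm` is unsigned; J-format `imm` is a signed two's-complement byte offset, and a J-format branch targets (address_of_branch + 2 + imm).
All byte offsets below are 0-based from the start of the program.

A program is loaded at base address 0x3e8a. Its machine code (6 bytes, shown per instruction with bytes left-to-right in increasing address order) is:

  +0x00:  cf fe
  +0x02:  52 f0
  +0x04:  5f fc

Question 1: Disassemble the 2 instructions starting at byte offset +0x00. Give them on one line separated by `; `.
bnz $-2; addi $240, %r1

+0x00: cf fe ⇒ word 0xcffe (big)
  top 4b → 0xc → bnz [J]
  imm: (w>>0)&0xfff=0xffe (s12→-2) → $-2
+0x02: 52 f0 ⇒ word 0x52f0 (big)
  top 4b → 0x5 → addi [RI]
  rd: (w>>9)&0x7=0x1 → %r1
  imm: (w>>0)&0x1ff=0xf0 → $240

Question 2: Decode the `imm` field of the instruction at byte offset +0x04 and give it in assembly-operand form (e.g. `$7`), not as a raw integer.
$508

[04] 5f fc → 0x5ffc
  top 4b → 0x5 → addi [RI]
  rd@[11:9]=0x7 ⇒ %r7
  imm@[8:0]=0x1fc ⇒ $508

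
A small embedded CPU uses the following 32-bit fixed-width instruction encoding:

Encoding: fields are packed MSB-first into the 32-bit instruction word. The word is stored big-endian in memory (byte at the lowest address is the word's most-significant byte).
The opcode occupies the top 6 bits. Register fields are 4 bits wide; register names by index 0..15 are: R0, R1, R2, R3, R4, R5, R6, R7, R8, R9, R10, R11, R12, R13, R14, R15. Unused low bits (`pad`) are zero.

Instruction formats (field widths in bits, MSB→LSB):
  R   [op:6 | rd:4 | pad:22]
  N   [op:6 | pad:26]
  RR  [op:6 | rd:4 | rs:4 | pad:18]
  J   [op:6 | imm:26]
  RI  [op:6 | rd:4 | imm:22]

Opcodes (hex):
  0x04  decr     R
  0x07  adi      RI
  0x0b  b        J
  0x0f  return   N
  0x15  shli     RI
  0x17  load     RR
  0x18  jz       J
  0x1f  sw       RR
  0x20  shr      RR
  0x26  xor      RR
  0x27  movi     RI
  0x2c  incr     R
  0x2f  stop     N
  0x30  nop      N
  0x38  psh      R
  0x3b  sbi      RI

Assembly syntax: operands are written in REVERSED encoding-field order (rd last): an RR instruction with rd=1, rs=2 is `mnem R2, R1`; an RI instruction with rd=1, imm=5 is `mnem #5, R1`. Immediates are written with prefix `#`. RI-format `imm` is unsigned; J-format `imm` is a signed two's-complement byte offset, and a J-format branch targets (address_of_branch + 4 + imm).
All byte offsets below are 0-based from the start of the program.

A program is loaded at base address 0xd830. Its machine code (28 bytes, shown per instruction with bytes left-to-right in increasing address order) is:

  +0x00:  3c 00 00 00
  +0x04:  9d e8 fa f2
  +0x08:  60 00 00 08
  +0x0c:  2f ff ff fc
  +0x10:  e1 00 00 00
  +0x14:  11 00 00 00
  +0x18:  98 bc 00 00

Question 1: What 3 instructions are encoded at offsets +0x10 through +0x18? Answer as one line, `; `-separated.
psh R4; decr R4; xor R15, R2

[10] e1 00 00 00 → 0xe1000000
  op=0xe1000000>>26=0x38 ⇒ psh (R)
  rd: (w>>22)&0xf=0x4 → R4
[14] 11 00 00 00 → 0x11000000
  op=0x11000000>>26=0x4 ⇒ decr (R)
  rd: (w>>22)&0xf=0x4 → R4
[18] 98 bc 00 00 → 0x98bc0000
  op=0x98bc0000>>26=0x26 ⇒ xor (RR)
  rd: (w>>22)&0xf=0x2 → R2
  rs: (w>>18)&0xf=0xf → R15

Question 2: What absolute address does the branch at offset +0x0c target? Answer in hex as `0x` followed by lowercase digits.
off 0x0c: read 2f ff ff fc as big → 0x2ffffffc
  top 6b → 0xb → b [J]
  imm: (w>>0)&0x3ffffff=0x3fffffc (s26→-4) → #-4
  target = base 0xd830 + off 0x0c + 4 + imm -4 = 0xd83c

0xd83c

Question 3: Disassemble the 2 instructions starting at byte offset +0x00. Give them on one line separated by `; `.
@+00  big-endian(3c 00 00 00) = 0x3c000000
  op=0x3c000000>>26=0xf ⇒ return (N)
@+04  big-endian(9d e8 fa f2) = 0x9de8faf2
  op=0x9de8faf2>>26=0x27 ⇒ movi (RI)
  [25:22] rd=7 = R7
  [21:0] imm=2685682 = #2685682

return; movi #2685682, R7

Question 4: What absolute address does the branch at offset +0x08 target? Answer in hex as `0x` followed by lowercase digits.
@+08  big-endian(60 00 00 08) = 0x60000008
  top 6b → 0x18 → jz [J]
  imm: (w>>0)&0x3ffffff=0x8 → #8
  target = base 0xd830 + off 0x08 + 4 + imm 8 = 0xd844

0xd844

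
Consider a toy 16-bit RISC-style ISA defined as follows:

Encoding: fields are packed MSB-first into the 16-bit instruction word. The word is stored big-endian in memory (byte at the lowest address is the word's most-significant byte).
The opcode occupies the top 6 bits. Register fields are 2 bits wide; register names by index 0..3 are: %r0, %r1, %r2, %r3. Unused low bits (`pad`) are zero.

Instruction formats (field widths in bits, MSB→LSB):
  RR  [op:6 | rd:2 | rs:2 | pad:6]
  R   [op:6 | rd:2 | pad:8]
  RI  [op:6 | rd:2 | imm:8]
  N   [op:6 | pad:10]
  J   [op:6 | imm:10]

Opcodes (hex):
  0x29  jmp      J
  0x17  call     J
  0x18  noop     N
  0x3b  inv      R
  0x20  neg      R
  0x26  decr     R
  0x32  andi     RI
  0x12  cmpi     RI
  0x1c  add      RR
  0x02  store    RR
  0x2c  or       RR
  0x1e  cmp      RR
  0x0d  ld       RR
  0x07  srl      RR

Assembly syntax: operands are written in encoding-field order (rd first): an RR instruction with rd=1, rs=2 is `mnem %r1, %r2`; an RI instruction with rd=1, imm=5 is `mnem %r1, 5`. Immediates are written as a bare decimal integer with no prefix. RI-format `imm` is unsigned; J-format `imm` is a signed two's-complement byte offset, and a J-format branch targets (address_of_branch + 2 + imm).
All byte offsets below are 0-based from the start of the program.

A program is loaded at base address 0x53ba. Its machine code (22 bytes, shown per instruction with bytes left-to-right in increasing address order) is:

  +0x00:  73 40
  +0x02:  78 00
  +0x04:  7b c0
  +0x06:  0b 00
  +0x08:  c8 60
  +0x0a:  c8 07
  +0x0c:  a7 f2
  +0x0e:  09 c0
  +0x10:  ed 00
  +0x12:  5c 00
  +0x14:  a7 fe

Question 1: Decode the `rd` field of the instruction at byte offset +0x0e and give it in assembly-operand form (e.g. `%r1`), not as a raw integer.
%r1

off 0x0e: read 09 c0 as big → 0x09c0
  op=0x09c0>>10=0x2 ⇒ store (RR)
  rd: (w>>8)&0x3=0x1 → %r1
  rs: (w>>6)&0x3=0x3 → %r3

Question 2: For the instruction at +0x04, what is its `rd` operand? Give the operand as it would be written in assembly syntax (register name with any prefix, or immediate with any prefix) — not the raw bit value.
off 0x04: read 7b c0 as big → 0x7bc0
  top 6b → 0x1e → cmp [RR]
  [9:8] rd=3 = %r3
  [7:6] rs=3 = %r3

%r3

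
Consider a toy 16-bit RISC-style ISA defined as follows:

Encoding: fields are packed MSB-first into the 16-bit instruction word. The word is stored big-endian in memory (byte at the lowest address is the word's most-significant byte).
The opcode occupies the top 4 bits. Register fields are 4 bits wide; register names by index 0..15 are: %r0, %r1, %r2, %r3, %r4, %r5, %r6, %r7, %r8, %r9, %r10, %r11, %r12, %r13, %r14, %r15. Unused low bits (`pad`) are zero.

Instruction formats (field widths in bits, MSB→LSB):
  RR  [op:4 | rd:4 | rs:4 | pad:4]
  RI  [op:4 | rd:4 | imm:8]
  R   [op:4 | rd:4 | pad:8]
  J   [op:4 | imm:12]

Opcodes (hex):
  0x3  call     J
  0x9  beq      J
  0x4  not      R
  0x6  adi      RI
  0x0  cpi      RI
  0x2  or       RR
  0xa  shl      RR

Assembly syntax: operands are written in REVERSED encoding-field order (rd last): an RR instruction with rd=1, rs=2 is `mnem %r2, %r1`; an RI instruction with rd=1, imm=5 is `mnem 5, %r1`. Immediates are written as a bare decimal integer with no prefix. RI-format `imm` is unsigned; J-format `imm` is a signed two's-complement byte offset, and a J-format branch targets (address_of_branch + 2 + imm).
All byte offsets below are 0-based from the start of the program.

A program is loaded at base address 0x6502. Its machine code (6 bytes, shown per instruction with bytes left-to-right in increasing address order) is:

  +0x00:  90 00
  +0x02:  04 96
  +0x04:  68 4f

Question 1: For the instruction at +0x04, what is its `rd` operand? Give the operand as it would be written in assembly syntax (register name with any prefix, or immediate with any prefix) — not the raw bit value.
%r8

+0x04: 68 4f ⇒ word 0x684f (big)
  opcode bits[15:12]=0x6: adi/RI
  [11:8] rd=8 = %r8
  [7:0] imm=79 = 79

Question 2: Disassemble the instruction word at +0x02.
[02] 04 96 → 0x0496
  op=0x0496>>12=0x0 ⇒ cpi (RI)
  rd@[11:8]=0x4 ⇒ %r4
  imm@[7:0]=0x96 ⇒ 150

cpi 150, %r4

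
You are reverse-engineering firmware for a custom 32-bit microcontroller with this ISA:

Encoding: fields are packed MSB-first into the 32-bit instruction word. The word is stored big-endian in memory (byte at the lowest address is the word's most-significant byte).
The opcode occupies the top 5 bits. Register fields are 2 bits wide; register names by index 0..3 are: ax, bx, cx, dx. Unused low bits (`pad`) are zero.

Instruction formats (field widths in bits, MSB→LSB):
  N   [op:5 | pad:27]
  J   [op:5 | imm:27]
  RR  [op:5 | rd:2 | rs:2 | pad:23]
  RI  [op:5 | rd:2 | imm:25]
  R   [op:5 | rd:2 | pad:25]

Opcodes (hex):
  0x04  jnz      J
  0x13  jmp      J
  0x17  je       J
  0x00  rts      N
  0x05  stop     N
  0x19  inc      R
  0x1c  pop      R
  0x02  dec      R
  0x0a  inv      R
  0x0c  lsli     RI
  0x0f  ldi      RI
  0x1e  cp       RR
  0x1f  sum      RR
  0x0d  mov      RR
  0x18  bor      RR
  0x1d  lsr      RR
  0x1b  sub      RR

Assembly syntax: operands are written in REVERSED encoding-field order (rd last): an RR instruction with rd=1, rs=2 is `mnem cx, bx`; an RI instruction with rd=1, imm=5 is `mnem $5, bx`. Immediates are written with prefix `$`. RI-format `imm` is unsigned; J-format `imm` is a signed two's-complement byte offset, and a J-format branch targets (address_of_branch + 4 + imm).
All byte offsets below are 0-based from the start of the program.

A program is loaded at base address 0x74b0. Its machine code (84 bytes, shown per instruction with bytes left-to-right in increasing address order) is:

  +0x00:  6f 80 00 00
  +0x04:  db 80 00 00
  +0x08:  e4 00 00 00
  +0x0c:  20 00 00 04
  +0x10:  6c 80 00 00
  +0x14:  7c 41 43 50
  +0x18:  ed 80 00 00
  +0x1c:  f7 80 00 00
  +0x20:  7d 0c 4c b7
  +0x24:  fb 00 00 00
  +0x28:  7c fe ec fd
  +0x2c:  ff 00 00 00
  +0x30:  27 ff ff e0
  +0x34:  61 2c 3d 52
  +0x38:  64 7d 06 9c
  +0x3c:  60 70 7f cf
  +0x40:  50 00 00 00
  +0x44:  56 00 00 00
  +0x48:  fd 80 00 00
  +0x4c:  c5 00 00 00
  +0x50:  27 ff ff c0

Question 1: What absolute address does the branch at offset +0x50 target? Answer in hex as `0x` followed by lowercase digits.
0x74c4

+0x50: 27 ff ff c0 ⇒ word 0x27ffffc0 (big)
  top 5b → 0x4 → jnz [J]
  [26:0] imm=134217664 (s27→-64) = $-64
  target = base 0x74b0 + off 0x50 + 4 + imm -64 = 0x74c4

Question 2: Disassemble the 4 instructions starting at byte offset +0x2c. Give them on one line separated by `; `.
+0x2c: ff 00 00 00 ⇒ word 0xff000000 (big)
  opcode bits[31:27]=0x1f: sum/RR
  rd: (w>>25)&0x3=0x3 → dx
  rs: (w>>23)&0x3=0x2 → cx
+0x30: 27 ff ff e0 ⇒ word 0x27ffffe0 (big)
  opcode bits[31:27]=0x4: jnz/J
  imm: (w>>0)&0x7ffffff=0x7ffffe0 (s27→-32) → $-32
+0x34: 61 2c 3d 52 ⇒ word 0x612c3d52 (big)
  opcode bits[31:27]=0xc: lsli/RI
  rd: (w>>25)&0x3=0x0 → ax
  imm: (w>>0)&0x1ffffff=0x12c3d52 → $19676498
+0x38: 64 7d 06 9c ⇒ word 0x647d069c (big)
  opcode bits[31:27]=0xc: lsli/RI
  rd: (w>>25)&0x3=0x2 → cx
  imm: (w>>0)&0x1ffffff=0x7d069c → $8193692

sum cx, dx; jnz $-32; lsli $19676498, ax; lsli $8193692, cx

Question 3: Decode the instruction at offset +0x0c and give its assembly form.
+0x0c: 20 00 00 04 ⇒ word 0x20000004 (big)
  top 5b → 0x4 → jnz [J]
  imm@[26:0]=0x4 ⇒ $4

jnz $4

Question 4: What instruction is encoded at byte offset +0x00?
[00] 6f 80 00 00 → 0x6f800000
  opcode bits[31:27]=0xd: mov/RR
  [26:25] rd=3 = dx
  [24:23] rs=3 = dx

mov dx, dx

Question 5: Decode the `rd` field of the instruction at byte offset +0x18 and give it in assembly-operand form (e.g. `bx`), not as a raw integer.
cx

+0x18: ed 80 00 00 ⇒ word 0xed800000 (big)
  opcode bits[31:27]=0x1d: lsr/RR
  [26:25] rd=2 = cx
  [24:23] rs=3 = dx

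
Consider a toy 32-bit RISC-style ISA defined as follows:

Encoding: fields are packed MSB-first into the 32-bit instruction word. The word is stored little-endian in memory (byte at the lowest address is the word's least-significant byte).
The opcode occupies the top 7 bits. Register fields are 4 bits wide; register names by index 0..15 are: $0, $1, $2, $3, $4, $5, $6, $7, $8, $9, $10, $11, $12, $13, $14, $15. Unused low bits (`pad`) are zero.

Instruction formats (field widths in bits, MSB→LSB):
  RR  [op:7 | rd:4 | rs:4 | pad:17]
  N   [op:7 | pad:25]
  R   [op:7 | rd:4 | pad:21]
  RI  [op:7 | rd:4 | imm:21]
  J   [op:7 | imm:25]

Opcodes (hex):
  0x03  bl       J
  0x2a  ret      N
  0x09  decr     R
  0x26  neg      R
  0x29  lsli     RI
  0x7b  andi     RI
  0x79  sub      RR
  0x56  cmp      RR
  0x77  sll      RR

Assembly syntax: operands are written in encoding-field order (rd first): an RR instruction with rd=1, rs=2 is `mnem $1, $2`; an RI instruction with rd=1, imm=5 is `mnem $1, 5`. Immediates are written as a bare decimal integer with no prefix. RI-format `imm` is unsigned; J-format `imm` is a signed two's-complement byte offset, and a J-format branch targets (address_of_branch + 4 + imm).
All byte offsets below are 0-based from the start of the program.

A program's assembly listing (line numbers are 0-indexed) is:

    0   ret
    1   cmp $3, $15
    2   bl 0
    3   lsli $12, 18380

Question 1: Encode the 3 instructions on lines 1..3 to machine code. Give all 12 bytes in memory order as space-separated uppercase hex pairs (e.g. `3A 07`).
L1: cmp op=0x56:7|rd=3:4|rs=15:4|pad=0:17 ⇒ 0xac7e0000 ⇒ little 00 00 7e ac
L2: bl op=0x3:7|imm=0:25 ⇒ 0x06000000 ⇒ little 00 00 00 06
L3: lsli op=0x29:7|rd=12:4|imm=18380:21 ⇒ 0x538047cc ⇒ little cc 47 80 53

00 00 7E AC 00 00 00 06 CC 47 80 53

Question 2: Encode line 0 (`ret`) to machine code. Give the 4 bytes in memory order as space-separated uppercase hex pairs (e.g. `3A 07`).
line 0 (ret): pack op=0x2a:7|pad=0:25 = 0x54000000; little→ 00 00 00 54

00 00 00 54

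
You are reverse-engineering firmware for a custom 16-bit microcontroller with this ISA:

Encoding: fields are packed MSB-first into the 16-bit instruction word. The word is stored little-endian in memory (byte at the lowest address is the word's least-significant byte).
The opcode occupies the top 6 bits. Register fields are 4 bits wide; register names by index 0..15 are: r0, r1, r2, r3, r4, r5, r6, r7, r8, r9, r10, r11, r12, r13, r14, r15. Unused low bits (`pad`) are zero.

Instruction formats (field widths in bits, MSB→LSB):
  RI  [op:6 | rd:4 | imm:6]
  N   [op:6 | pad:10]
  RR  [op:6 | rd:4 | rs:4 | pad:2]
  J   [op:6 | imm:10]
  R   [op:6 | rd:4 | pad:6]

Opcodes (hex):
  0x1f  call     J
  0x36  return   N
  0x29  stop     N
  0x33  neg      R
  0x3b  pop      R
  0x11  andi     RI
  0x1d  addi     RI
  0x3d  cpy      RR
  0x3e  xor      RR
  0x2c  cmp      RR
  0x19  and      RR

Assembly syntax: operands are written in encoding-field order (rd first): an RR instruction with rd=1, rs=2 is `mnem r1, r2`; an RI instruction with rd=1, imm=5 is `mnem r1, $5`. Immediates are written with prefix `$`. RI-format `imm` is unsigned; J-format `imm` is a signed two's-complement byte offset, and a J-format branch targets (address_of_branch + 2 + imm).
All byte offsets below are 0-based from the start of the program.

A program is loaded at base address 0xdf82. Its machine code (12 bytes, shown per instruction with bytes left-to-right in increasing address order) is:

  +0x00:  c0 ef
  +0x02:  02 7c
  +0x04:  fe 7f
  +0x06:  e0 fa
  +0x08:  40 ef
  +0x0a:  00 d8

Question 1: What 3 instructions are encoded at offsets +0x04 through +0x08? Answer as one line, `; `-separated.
off 0x04: read fe 7f as little → 0x7ffe
  opcode bits[15:10]=0x1f: call/J
  imm: (w>>0)&0x3ff=0x3fe (s10→-2) → $-2
off 0x06: read e0 fa as little → 0xfae0
  opcode bits[15:10]=0x3e: xor/RR
  rd: (w>>6)&0xf=0xb → r11
  rs: (w>>2)&0xf=0x8 → r8
off 0x08: read 40 ef as little → 0xef40
  opcode bits[15:10]=0x3b: pop/R
  rd: (w>>6)&0xf=0xd → r13

call $-2; xor r11, r8; pop r13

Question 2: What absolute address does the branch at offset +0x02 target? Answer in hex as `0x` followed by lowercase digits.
off 0x02: read 02 7c as little → 0x7c02
  top 6b → 0x1f → call [J]
  imm@[9:0]=0x2 ⇒ $2
  target = base 0xdf82 + off 0x02 + 2 + imm 2 = 0xdf88

0xdf88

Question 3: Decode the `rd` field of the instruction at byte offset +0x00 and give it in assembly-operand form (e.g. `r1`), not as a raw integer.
r15

[00] c0 ef → 0xefc0
  op=0xefc0>>10=0x3b ⇒ pop (R)
  rd@[9:6]=0xf ⇒ r15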